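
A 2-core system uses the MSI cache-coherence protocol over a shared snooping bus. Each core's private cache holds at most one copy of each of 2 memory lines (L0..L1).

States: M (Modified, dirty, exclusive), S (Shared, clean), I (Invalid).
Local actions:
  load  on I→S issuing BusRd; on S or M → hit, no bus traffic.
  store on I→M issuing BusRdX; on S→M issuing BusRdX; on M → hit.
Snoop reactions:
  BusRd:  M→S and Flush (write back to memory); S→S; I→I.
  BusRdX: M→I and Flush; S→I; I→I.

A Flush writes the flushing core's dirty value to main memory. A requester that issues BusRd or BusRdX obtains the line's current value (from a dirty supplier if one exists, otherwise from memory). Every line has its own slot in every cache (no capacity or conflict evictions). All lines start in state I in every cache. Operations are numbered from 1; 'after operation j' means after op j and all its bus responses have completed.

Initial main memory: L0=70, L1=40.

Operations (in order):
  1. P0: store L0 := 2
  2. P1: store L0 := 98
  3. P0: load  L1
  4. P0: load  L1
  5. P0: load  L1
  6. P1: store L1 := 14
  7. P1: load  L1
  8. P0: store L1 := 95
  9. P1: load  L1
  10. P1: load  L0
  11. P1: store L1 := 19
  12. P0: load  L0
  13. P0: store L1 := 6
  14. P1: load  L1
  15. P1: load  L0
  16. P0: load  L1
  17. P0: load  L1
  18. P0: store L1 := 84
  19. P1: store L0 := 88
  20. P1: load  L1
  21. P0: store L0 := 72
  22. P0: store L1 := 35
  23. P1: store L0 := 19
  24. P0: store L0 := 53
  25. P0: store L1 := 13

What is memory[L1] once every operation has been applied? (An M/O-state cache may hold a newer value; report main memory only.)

memory[L1] = 84

step 1: P0: store L0 := 2  ⟶  MI  (L0)  txn=BusRdX  M[L0]=70
step 2: P1: store L0 := 98  ⟶  IM  (L0)  txn=BusRdX+Flush  M[L0]=2
step 3: P0: load  L1  ⟶  SI  (L1)  txn=BusRd  M[L1]=40
step 4: P0: load  L1  ⟶  SI  (L1)  txn=∅  M[L1]=40
step 5: P0: load  L1  ⟶  SI  (L1)  txn=∅  M[L1]=40
step 6: P1: store L1 := 14  ⟶  IM  (L1)  txn=BusRdX  M[L1]=40
step 7: P1: load  L1  ⟶  IM  (L1)  txn=∅  M[L1]=40
step 8: P0: store L1 := 95  ⟶  MI  (L1)  txn=BusRdX+Flush  M[L1]=14
step 9: P1: load  L1  ⟶  SS  (L1)  txn=BusRd+Flush  M[L1]=95
step 10: P1: load  L0  ⟶  IM  (L0)  txn=∅  M[L0]=2
step 11: P1: store L1 := 19  ⟶  IM  (L1)  txn=BusRdX  M[L1]=95
step 12: P0: load  L0  ⟶  SS  (L0)  txn=BusRd+Flush  M[L0]=98
step 13: P0: store L1 := 6  ⟶  MI  (L1)  txn=BusRdX+Flush  M[L1]=19
step 14: P1: load  L1  ⟶  SS  (L1)  txn=BusRd+Flush  M[L1]=6
step 15: P1: load  L0  ⟶  SS  (L0)  txn=∅  M[L0]=98
step 16: P0: load  L1  ⟶  SS  (L1)  txn=∅  M[L1]=6
step 17: P0: load  L1  ⟶  SS  (L1)  txn=∅  M[L1]=6
step 18: P0: store L1 := 84  ⟶  MI  (L1)  txn=BusRdX  M[L1]=6
step 19: P1: store L0 := 88  ⟶  IM  (L0)  txn=BusRdX  M[L0]=98
step 20: P1: load  L1  ⟶  SS  (L1)  txn=BusRd+Flush  M[L1]=84
step 21: P0: store L0 := 72  ⟶  MI  (L0)  txn=BusRdX+Flush  M[L0]=88
step 22: P0: store L1 := 35  ⟶  MI  (L1)  txn=BusRdX  M[L1]=84
step 23: P1: store L0 := 19  ⟶  IM  (L0)  txn=BusRdX+Flush  M[L0]=72
step 24: P0: store L0 := 53  ⟶  MI  (L0)  txn=BusRdX+Flush  M[L0]=19
step 25: P0: store L1 := 13  ⟶  MI  (L1)  txn=∅  M[L1]=84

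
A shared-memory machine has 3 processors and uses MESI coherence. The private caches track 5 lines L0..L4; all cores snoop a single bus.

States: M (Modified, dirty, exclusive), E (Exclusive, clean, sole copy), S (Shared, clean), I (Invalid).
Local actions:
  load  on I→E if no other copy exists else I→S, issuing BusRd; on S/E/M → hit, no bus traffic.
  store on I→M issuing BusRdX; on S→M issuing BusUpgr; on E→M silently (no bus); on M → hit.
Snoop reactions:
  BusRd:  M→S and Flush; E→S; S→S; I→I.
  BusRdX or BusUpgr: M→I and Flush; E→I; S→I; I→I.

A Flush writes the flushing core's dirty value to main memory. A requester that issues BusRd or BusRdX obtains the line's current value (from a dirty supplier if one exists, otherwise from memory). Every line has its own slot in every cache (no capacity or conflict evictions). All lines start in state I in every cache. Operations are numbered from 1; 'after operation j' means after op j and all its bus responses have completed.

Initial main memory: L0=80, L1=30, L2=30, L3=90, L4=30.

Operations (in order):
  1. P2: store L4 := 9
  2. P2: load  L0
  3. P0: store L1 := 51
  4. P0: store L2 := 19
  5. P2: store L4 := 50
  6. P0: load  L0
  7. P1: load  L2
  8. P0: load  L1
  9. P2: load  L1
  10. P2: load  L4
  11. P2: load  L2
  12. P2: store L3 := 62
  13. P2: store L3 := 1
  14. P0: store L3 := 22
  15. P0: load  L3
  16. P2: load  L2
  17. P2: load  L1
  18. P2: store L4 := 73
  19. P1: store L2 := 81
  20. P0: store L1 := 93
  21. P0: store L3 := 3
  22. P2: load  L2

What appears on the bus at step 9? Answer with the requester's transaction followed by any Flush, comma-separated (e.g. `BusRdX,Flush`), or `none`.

bus = BusRd,Flush

  op1 P2: store L4 := 9 → I/I/M on L4; bus BusRdX; mem=30
  op2 P2: load  L0 → I/I/E on L0; bus BusRd; mem=80
  op3 P0: store L1 := 51 → M/I/I on L1; bus BusRdX; mem=30
  op4 P0: store L2 := 19 → M/I/I on L2; bus BusRdX; mem=30
  op5 P2: store L4 := 50 → I/I/M on L4; bus (none); mem=30
  op6 P0: load  L0 → S/I/S on L0; bus BusRd; mem=80
  op7 P1: load  L2 → S/S/I on L2; bus BusRd Flush; mem=19
  op8 P0: load  L1 → M/I/I on L1; bus (none); mem=30
  op9 P2: load  L1 → S/I/S on L1; bus BusRd Flush; mem=51
  op10 P2: load  L4 → I/I/M on L4; bus (none); mem=30
  op11 P2: load  L2 → S/S/S on L2; bus BusRd; mem=19
  op12 P2: store L3 := 62 → I/I/M on L3; bus BusRdX; mem=90
  op13 P2: store L3 := 1 → I/I/M on L3; bus (none); mem=90
  op14 P0: store L3 := 22 → M/I/I on L3; bus BusRdX Flush; mem=1
  op15 P0: load  L3 → M/I/I on L3; bus (none); mem=1
  op16 P2: load  L2 → S/S/S on L2; bus (none); mem=19
  op17 P2: load  L1 → S/I/S on L1; bus (none); mem=51
  op18 P2: store L4 := 73 → I/I/M on L4; bus (none); mem=30
  op19 P1: store L2 := 81 → I/M/I on L2; bus BusUpgr; mem=19
  op20 P0: store L1 := 93 → M/I/I on L1; bus BusUpgr; mem=51
  op21 P0: store L3 := 3 → M/I/I on L3; bus (none); mem=1
  op22 P2: load  L2 → I/S/S on L2; bus BusRd Flush; mem=81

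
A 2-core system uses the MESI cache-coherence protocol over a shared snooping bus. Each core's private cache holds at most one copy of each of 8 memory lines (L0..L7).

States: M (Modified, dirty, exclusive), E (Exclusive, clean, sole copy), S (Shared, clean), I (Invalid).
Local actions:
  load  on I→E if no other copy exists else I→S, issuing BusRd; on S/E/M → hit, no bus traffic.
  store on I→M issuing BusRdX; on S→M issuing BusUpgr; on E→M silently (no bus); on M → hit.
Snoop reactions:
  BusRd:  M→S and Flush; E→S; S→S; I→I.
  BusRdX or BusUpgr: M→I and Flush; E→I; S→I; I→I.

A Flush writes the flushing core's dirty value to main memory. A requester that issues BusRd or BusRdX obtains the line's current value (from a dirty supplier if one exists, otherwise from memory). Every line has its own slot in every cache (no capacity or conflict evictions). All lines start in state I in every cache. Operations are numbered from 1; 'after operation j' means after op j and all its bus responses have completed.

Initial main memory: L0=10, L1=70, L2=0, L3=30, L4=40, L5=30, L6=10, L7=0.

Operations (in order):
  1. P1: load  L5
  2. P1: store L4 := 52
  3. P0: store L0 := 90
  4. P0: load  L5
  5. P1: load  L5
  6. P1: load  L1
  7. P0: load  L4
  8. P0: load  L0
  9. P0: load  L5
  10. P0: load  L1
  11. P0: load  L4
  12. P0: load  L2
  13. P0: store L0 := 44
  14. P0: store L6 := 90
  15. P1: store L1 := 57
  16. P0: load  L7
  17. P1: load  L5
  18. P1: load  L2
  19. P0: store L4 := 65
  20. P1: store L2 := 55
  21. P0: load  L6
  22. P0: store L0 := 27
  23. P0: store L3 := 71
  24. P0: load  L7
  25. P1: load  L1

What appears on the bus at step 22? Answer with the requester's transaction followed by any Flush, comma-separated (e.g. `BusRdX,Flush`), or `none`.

1. P1: load  L5  bus=[BusRd]  L5: P0=I P1=E  mem[L5]=30
2. P1: store L4 := 52  bus=[BusRdX]  L4: P0=I P1=M  mem[L4]=40
3. P0: store L0 := 90  bus=[BusRdX]  L0: P0=M P1=I  mem[L0]=10
4. P0: load  L5  bus=[BusRd]  L5: P0=S P1=S  mem[L5]=30
5. P1: load  L5  bus=[-]  L5: P0=S P1=S  mem[L5]=30
6. P1: load  L1  bus=[BusRd]  L1: P0=I P1=E  mem[L1]=70
7. P0: load  L4  bus=[BusRd,Flush]  L4: P0=S P1=S  mem[L4]=52
8. P0: load  L0  bus=[-]  L0: P0=M P1=I  mem[L0]=10
9. P0: load  L5  bus=[-]  L5: P0=S P1=S  mem[L5]=30
10. P0: load  L1  bus=[BusRd]  L1: P0=S P1=S  mem[L1]=70
11. P0: load  L4  bus=[-]  L4: P0=S P1=S  mem[L4]=52
12. P0: load  L2  bus=[BusRd]  L2: P0=E P1=I  mem[L2]=0
13. P0: store L0 := 44  bus=[-]  L0: P0=M P1=I  mem[L0]=10
14. P0: store L6 := 90  bus=[BusRdX]  L6: P0=M P1=I  mem[L6]=10
15. P1: store L1 := 57  bus=[BusUpgr]  L1: P0=I P1=M  mem[L1]=70
16. P0: load  L7  bus=[BusRd]  L7: P0=E P1=I  mem[L7]=0
17. P1: load  L5  bus=[-]  L5: P0=S P1=S  mem[L5]=30
18. P1: load  L2  bus=[BusRd]  L2: P0=S P1=S  mem[L2]=0
19. P0: store L4 := 65  bus=[BusUpgr]  L4: P0=M P1=I  mem[L4]=52
20. P1: store L2 := 55  bus=[BusUpgr]  L2: P0=I P1=M  mem[L2]=0
21. P0: load  L6  bus=[-]  L6: P0=M P1=I  mem[L6]=10
22. P0: store L0 := 27  bus=[-]  L0: P0=M P1=I  mem[L0]=10
23. P0: store L3 := 71  bus=[BusRdX]  L3: P0=M P1=I  mem[L3]=30
24. P0: load  L7  bus=[-]  L7: P0=E P1=I  mem[L7]=0
25. P1: load  L1  bus=[-]  L1: P0=I P1=M  mem[L1]=70

bus = none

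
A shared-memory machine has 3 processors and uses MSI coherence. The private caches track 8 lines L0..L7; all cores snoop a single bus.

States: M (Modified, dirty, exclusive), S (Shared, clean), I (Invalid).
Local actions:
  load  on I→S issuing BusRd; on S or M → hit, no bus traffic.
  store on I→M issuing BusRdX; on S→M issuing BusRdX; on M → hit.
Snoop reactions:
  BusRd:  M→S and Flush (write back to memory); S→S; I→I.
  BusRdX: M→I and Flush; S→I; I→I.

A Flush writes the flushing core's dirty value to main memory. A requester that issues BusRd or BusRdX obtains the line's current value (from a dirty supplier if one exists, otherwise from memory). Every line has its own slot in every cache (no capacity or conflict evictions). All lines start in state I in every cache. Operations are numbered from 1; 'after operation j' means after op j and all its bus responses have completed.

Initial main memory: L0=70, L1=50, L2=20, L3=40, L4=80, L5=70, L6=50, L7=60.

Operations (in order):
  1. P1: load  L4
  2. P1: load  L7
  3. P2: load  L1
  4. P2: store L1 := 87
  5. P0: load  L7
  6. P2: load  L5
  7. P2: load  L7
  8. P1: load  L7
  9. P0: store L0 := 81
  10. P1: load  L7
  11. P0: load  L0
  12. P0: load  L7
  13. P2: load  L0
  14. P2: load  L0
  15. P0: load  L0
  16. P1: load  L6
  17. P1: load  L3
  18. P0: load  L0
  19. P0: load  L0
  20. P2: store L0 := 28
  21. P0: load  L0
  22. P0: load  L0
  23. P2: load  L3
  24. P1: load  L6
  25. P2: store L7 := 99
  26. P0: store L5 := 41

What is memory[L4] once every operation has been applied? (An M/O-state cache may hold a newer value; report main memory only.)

[1] P1: load  L4 | P0:I, P1:S(80), P2:I | bus: BusRd
[2] P1: load  L7 | P0:I, P1:S(60), P2:I | bus: BusRd
[3] P2: load  L1 | P0:I, P1:I, P2:S(50) | bus: BusRd
[4] P2: store L1 := 87 | P0:I, P1:I, P2:M(87) | bus: BusRdX
[5] P0: load  L7 | P0:S(60), P1:S(60), P2:I | bus: BusRd
[6] P2: load  L5 | P0:I, P1:I, P2:S(70) | bus: BusRd
[7] P2: load  L7 | P0:S(60), P1:S(60), P2:S(60) | bus: BusRd
[8] P1: load  L7 | P0:S(60), P1:S(60), P2:S(60) | bus: none
[9] P0: store L0 := 81 | P0:M(81), P1:I, P2:I | bus: BusRdX
[10] P1: load  L7 | P0:S(60), P1:S(60), P2:S(60) | bus: none
[11] P0: load  L0 | P0:M(81), P1:I, P2:I | bus: none
[12] P0: load  L7 | P0:S(60), P1:S(60), P2:S(60) | bus: none
[13] P2: load  L0 | P0:S(81), P1:I, P2:S(81) | bus: BusRd,Flush
[14] P2: load  L0 | P0:S(81), P1:I, P2:S(81) | bus: none
[15] P0: load  L0 | P0:S(81), P1:I, P2:S(81) | bus: none
[16] P1: load  L6 | P0:I, P1:S(50), P2:I | bus: BusRd
[17] P1: load  L3 | P0:I, P1:S(40), P2:I | bus: BusRd
[18] P0: load  L0 | P0:S(81), P1:I, P2:S(81) | bus: none
[19] P0: load  L0 | P0:S(81), P1:I, P2:S(81) | bus: none
[20] P2: store L0 := 28 | P0:I, P1:I, P2:M(28) | bus: BusRdX
[21] P0: load  L0 | P0:S(28), P1:I, P2:S(28) | bus: BusRd,Flush
[22] P0: load  L0 | P0:S(28), P1:I, P2:S(28) | bus: none
[23] P2: load  L3 | P0:I, P1:S(40), P2:S(40) | bus: BusRd
[24] P1: load  L6 | P0:I, P1:S(50), P2:I | bus: none
[25] P2: store L7 := 99 | P0:I, P1:I, P2:M(99) | bus: BusRdX
[26] P0: store L5 := 41 | P0:M(41), P1:I, P2:I | bus: BusRdX

memory[L4] = 80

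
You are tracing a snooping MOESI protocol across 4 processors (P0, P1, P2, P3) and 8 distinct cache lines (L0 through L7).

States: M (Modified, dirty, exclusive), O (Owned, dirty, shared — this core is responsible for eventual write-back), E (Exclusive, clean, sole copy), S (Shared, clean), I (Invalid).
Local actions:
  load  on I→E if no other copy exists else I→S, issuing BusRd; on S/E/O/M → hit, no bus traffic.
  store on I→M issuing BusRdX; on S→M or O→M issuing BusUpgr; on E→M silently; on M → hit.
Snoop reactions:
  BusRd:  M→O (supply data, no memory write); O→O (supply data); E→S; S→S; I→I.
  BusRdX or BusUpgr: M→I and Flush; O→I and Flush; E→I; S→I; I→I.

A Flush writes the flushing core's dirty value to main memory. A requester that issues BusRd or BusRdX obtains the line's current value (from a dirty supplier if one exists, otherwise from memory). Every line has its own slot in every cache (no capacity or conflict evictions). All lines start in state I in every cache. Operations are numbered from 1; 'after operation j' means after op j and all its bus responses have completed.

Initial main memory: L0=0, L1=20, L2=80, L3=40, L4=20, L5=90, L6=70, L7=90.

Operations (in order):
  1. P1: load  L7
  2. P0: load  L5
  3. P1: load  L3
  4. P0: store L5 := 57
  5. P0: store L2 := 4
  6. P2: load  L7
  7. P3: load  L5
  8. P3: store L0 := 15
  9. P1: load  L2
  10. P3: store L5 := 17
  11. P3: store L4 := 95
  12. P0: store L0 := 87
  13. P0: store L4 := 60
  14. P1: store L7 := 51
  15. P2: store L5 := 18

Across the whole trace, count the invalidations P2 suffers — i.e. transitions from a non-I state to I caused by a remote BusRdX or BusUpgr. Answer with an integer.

[1] P1: load  L7 | P0:I, P1:E(90), P2:I, P3:I | bus: BusRd
[2] P0: load  L5 | P0:E(90), P1:I, P2:I, P3:I | bus: BusRd
[3] P1: load  L3 | P0:I, P1:E(40), P2:I, P3:I | bus: BusRd
[4] P0: store L5 := 57 | P0:M(57), P1:I, P2:I, P3:I | bus: none
[5] P0: store L2 := 4 | P0:M(4), P1:I, P2:I, P3:I | bus: BusRdX
[6] P2: load  L7 | P0:I, P1:S(90), P2:S(90), P3:I | bus: BusRd
[7] P3: load  L5 | P0:O(57), P1:I, P2:I, P3:S(57) | bus: BusRd
[8] P3: store L0 := 15 | P0:I, P1:I, P2:I, P3:M(15) | bus: BusRdX
[9] P1: load  L2 | P0:O(4), P1:S(4), P2:I, P3:I | bus: BusRd
[10] P3: store L5 := 17 | P0:I, P1:I, P2:I, P3:M(17) | bus: BusUpgr,Flush
[11] P3: store L4 := 95 | P0:I, P1:I, P2:I, P3:M(95) | bus: BusRdX
[12] P0: store L0 := 87 | P0:M(87), P1:I, P2:I, P3:I | bus: BusRdX,Flush
[13] P0: store L4 := 60 | P0:M(60), P1:I, P2:I, P3:I | bus: BusRdX,Flush
[14] P1: store L7 := 51 | P0:I, P1:M(51), P2:I, P3:I | bus: BusUpgr
[15] P2: store L5 := 18 | P0:I, P1:I, P2:M(18), P3:I | bus: BusRdX,Flush

invalidations = 1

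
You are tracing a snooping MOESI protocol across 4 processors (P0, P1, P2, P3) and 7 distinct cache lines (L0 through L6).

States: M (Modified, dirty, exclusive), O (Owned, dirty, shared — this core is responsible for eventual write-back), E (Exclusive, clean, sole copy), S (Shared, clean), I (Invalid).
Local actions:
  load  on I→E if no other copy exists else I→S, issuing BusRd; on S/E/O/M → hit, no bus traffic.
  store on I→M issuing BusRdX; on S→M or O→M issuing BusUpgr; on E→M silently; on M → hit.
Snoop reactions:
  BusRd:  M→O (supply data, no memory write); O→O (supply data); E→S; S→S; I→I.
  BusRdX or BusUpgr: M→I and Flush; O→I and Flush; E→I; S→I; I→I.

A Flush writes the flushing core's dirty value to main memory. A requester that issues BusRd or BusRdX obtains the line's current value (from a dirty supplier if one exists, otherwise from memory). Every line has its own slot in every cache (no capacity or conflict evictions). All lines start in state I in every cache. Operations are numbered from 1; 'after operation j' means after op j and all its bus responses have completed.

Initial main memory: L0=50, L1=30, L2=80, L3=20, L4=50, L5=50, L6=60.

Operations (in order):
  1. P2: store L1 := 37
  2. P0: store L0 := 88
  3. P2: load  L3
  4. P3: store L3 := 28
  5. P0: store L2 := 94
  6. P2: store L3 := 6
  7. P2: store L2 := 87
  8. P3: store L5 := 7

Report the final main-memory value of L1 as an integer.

  op1 P2: store L1 := 37 → I/I/M/I on L1; bus BusRdX; mem=30
  op2 P0: store L0 := 88 → M/I/I/I on L0; bus BusRdX; mem=50
  op3 P2: load  L3 → I/I/E/I on L3; bus BusRd; mem=20
  op4 P3: store L3 := 28 → I/I/I/M on L3; bus BusRdX; mem=20
  op5 P0: store L2 := 94 → M/I/I/I on L2; bus BusRdX; mem=80
  op6 P2: store L3 := 6 → I/I/M/I on L3; bus BusRdX Flush; mem=28
  op7 P2: store L2 := 87 → I/I/M/I on L2; bus BusRdX Flush; mem=94
  op8 P3: store L5 := 7 → I/I/I/M on L5; bus BusRdX; mem=50

memory[L1] = 30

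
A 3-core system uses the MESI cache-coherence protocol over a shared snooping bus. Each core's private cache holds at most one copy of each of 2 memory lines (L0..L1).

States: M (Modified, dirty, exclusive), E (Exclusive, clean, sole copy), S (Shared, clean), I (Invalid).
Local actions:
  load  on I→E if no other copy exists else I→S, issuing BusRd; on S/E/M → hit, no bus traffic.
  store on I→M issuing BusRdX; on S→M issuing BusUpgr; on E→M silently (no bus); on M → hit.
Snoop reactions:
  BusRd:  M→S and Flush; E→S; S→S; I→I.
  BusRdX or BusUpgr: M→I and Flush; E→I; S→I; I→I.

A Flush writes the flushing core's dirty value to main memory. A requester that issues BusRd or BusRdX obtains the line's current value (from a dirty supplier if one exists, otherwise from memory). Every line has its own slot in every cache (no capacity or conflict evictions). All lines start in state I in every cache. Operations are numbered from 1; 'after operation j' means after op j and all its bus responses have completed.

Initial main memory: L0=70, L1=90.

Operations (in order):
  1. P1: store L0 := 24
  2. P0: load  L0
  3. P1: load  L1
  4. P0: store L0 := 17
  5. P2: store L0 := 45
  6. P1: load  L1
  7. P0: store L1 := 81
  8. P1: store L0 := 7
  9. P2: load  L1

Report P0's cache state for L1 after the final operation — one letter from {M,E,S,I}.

state = S

  op1 P1: store L0 := 24 → I/M/I on L0; bus BusRdX; mem=70
  op2 P0: load  L0 → S/S/I on L0; bus BusRd Flush; mem=24
  op3 P1: load  L1 → I/E/I on L1; bus BusRd; mem=90
  op4 P0: store L0 := 17 → M/I/I on L0; bus BusUpgr; mem=24
  op5 P2: store L0 := 45 → I/I/M on L0; bus BusRdX Flush; mem=17
  op6 P1: load  L1 → I/E/I on L1; bus (none); mem=90
  op7 P0: store L1 := 81 → M/I/I on L1; bus BusRdX; mem=90
  op8 P1: store L0 := 7 → I/M/I on L0; bus BusRdX Flush; mem=45
  op9 P2: load  L1 → S/I/S on L1; bus BusRd Flush; mem=81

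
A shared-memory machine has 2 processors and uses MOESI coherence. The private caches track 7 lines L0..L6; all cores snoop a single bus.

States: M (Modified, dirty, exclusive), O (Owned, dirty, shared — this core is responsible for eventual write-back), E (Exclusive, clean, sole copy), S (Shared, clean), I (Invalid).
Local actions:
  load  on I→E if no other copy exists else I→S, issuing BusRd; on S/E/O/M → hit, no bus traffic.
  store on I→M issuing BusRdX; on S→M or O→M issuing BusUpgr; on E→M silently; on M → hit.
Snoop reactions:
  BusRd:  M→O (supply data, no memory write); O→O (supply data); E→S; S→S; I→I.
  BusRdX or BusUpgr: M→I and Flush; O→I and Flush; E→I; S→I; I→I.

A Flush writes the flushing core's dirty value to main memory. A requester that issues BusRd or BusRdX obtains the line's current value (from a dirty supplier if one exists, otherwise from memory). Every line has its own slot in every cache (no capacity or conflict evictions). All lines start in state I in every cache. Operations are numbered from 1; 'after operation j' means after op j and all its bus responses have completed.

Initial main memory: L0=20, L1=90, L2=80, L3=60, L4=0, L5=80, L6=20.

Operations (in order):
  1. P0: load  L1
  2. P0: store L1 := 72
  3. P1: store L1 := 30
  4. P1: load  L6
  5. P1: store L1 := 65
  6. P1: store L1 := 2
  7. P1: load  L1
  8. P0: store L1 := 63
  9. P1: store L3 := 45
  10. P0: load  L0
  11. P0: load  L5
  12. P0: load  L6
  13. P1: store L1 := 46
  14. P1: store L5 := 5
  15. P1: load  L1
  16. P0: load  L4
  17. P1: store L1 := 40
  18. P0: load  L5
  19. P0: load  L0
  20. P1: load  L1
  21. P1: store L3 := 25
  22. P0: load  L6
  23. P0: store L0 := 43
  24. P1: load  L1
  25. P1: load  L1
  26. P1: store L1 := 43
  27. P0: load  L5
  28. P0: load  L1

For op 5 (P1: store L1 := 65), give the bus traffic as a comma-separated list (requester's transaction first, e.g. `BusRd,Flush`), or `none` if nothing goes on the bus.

bus = none

1. P0: load  L1  bus=[BusRd]  L1: P0=E P1=I  mem[L1]=90
2. P0: store L1 := 72  bus=[-]  L1: P0=M P1=I  mem[L1]=90
3. P1: store L1 := 30  bus=[BusRdX,Flush]  L1: P0=I P1=M  mem[L1]=72
4. P1: load  L6  bus=[BusRd]  L6: P0=I P1=E  mem[L6]=20
5. P1: store L1 := 65  bus=[-]  L1: P0=I P1=M  mem[L1]=72
6. P1: store L1 := 2  bus=[-]  L1: P0=I P1=M  mem[L1]=72
7. P1: load  L1  bus=[-]  L1: P0=I P1=M  mem[L1]=72
8. P0: store L1 := 63  bus=[BusRdX,Flush]  L1: P0=M P1=I  mem[L1]=2
9. P1: store L3 := 45  bus=[BusRdX]  L3: P0=I P1=M  mem[L3]=60
10. P0: load  L0  bus=[BusRd]  L0: P0=E P1=I  mem[L0]=20
11. P0: load  L5  bus=[BusRd]  L5: P0=E P1=I  mem[L5]=80
12. P0: load  L6  bus=[BusRd]  L6: P0=S P1=S  mem[L6]=20
13. P1: store L1 := 46  bus=[BusRdX,Flush]  L1: P0=I P1=M  mem[L1]=63
14. P1: store L5 := 5  bus=[BusRdX]  L5: P0=I P1=M  mem[L5]=80
15. P1: load  L1  bus=[-]  L1: P0=I P1=M  mem[L1]=63
16. P0: load  L4  bus=[BusRd]  L4: P0=E P1=I  mem[L4]=0
17. P1: store L1 := 40  bus=[-]  L1: P0=I P1=M  mem[L1]=63
18. P0: load  L5  bus=[BusRd]  L5: P0=S P1=O  mem[L5]=80
19. P0: load  L0  bus=[-]  L0: P0=E P1=I  mem[L0]=20
20. P1: load  L1  bus=[-]  L1: P0=I P1=M  mem[L1]=63
21. P1: store L3 := 25  bus=[-]  L3: P0=I P1=M  mem[L3]=60
22. P0: load  L6  bus=[-]  L6: P0=S P1=S  mem[L6]=20
23. P0: store L0 := 43  bus=[-]  L0: P0=M P1=I  mem[L0]=20
24. P1: load  L1  bus=[-]  L1: P0=I P1=M  mem[L1]=63
25. P1: load  L1  bus=[-]  L1: P0=I P1=M  mem[L1]=63
26. P1: store L1 := 43  bus=[-]  L1: P0=I P1=M  mem[L1]=63
27. P0: load  L5  bus=[-]  L5: P0=S P1=O  mem[L5]=80
28. P0: load  L1  bus=[BusRd]  L1: P0=S P1=O  mem[L1]=63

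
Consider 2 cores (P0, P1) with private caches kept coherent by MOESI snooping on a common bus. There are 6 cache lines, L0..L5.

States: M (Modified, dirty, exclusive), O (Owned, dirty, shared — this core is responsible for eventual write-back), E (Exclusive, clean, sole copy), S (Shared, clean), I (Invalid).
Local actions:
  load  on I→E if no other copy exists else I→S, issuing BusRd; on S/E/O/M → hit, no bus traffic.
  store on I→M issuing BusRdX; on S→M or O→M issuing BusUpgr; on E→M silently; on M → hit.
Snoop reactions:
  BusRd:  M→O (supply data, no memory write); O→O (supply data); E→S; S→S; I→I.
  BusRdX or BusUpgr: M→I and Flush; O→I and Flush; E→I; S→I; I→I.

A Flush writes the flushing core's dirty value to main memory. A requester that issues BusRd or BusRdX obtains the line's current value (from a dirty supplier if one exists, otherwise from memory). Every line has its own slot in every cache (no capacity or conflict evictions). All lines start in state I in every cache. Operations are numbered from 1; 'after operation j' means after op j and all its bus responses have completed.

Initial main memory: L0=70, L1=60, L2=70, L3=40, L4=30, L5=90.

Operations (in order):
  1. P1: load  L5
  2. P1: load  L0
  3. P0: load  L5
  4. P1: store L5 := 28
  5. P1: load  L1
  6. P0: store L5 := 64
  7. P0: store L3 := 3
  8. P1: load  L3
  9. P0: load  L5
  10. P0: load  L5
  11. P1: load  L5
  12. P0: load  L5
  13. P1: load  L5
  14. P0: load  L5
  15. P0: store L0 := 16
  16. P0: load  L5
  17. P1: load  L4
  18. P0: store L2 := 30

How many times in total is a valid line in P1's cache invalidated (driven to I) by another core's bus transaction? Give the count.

invalidations = 2

[1] P1: load  L5 | P0:I, P1:E(90) | bus: BusRd
[2] P1: load  L0 | P0:I, P1:E(70) | bus: BusRd
[3] P0: load  L5 | P0:S(90), P1:S(90) | bus: BusRd
[4] P1: store L5 := 28 | P0:I, P1:M(28) | bus: BusUpgr
[5] P1: load  L1 | P0:I, P1:E(60) | bus: BusRd
[6] P0: store L5 := 64 | P0:M(64), P1:I | bus: BusRdX,Flush
[7] P0: store L3 := 3 | P0:M(3), P1:I | bus: BusRdX
[8] P1: load  L3 | P0:O(3), P1:S(3) | bus: BusRd
[9] P0: load  L5 | P0:M(64), P1:I | bus: none
[10] P0: load  L5 | P0:M(64), P1:I | bus: none
[11] P1: load  L5 | P0:O(64), P1:S(64) | bus: BusRd
[12] P0: load  L5 | P0:O(64), P1:S(64) | bus: none
[13] P1: load  L5 | P0:O(64), P1:S(64) | bus: none
[14] P0: load  L5 | P0:O(64), P1:S(64) | bus: none
[15] P0: store L0 := 16 | P0:M(16), P1:I | bus: BusRdX
[16] P0: load  L5 | P0:O(64), P1:S(64) | bus: none
[17] P1: load  L4 | P0:I, P1:E(30) | bus: BusRd
[18] P0: store L2 := 30 | P0:M(30), P1:I | bus: BusRdX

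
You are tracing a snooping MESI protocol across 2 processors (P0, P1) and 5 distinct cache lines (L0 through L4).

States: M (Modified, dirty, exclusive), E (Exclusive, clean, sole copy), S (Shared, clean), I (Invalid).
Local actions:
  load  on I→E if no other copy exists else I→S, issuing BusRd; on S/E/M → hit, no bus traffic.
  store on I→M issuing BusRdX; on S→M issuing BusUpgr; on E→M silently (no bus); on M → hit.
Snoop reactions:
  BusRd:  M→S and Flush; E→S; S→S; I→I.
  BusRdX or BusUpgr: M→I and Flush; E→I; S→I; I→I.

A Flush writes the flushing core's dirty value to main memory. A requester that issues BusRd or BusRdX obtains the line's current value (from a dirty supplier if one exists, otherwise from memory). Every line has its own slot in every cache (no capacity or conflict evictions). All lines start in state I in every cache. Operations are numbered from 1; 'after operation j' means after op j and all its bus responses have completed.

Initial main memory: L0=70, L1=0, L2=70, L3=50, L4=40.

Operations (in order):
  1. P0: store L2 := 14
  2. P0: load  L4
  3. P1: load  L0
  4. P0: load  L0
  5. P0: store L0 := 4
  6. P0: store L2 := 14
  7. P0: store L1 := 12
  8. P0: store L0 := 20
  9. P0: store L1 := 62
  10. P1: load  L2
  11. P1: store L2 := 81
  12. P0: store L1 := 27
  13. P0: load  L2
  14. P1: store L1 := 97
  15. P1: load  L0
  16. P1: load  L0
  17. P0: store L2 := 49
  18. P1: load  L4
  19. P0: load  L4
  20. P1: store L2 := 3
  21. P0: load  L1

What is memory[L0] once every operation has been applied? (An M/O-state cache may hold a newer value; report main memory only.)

[1] P0: store L2 := 14 | P0:M(14), P1:I | bus: BusRdX
[2] P0: load  L4 | P0:E(40), P1:I | bus: BusRd
[3] P1: load  L0 | P0:I, P1:E(70) | bus: BusRd
[4] P0: load  L0 | P0:S(70), P1:S(70) | bus: BusRd
[5] P0: store L0 := 4 | P0:M(4), P1:I | bus: BusUpgr
[6] P0: store L2 := 14 | P0:M(14), P1:I | bus: none
[7] P0: store L1 := 12 | P0:M(12), P1:I | bus: BusRdX
[8] P0: store L0 := 20 | P0:M(20), P1:I | bus: none
[9] P0: store L1 := 62 | P0:M(62), P1:I | bus: none
[10] P1: load  L2 | P0:S(14), P1:S(14) | bus: BusRd,Flush
[11] P1: store L2 := 81 | P0:I, P1:M(81) | bus: BusUpgr
[12] P0: store L1 := 27 | P0:M(27), P1:I | bus: none
[13] P0: load  L2 | P0:S(81), P1:S(81) | bus: BusRd,Flush
[14] P1: store L1 := 97 | P0:I, P1:M(97) | bus: BusRdX,Flush
[15] P1: load  L0 | P0:S(20), P1:S(20) | bus: BusRd,Flush
[16] P1: load  L0 | P0:S(20), P1:S(20) | bus: none
[17] P0: store L2 := 49 | P0:M(49), P1:I | bus: BusUpgr
[18] P1: load  L4 | P0:S(40), P1:S(40) | bus: BusRd
[19] P0: load  L4 | P0:S(40), P1:S(40) | bus: none
[20] P1: store L2 := 3 | P0:I, P1:M(3) | bus: BusRdX,Flush
[21] P0: load  L1 | P0:S(97), P1:S(97) | bus: BusRd,Flush

memory[L0] = 20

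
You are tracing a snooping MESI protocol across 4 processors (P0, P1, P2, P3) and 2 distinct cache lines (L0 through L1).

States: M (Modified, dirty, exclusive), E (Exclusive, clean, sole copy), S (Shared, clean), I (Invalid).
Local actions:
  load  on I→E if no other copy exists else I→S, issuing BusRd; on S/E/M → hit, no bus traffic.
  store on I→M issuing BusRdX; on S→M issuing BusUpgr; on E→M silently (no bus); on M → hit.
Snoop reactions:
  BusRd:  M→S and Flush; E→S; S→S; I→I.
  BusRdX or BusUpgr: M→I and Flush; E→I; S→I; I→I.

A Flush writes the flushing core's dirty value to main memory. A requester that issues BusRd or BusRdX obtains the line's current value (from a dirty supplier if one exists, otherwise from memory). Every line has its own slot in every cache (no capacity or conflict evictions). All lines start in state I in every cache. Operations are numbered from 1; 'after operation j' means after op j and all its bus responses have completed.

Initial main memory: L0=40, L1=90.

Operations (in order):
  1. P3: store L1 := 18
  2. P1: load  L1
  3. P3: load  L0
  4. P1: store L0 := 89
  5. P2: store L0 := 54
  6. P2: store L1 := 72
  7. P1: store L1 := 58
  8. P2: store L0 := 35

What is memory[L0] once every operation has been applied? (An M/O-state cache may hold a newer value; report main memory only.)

memory[L0] = 89

step 1: P3: store L1 := 18  ⟶  IIIM  (L1)  txn=BusRdX  M[L1]=90
step 2: P1: load  L1  ⟶  ISIS  (L1)  txn=BusRd+Flush  M[L1]=18
step 3: P3: load  L0  ⟶  IIIE  (L0)  txn=BusRd  M[L0]=40
step 4: P1: store L0 := 89  ⟶  IMII  (L0)  txn=BusRdX  M[L0]=40
step 5: P2: store L0 := 54  ⟶  IIMI  (L0)  txn=BusRdX+Flush  M[L0]=89
step 6: P2: store L1 := 72  ⟶  IIMI  (L1)  txn=BusRdX  M[L1]=18
step 7: P1: store L1 := 58  ⟶  IMII  (L1)  txn=BusRdX+Flush  M[L1]=72
step 8: P2: store L0 := 35  ⟶  IIMI  (L0)  txn=∅  M[L0]=89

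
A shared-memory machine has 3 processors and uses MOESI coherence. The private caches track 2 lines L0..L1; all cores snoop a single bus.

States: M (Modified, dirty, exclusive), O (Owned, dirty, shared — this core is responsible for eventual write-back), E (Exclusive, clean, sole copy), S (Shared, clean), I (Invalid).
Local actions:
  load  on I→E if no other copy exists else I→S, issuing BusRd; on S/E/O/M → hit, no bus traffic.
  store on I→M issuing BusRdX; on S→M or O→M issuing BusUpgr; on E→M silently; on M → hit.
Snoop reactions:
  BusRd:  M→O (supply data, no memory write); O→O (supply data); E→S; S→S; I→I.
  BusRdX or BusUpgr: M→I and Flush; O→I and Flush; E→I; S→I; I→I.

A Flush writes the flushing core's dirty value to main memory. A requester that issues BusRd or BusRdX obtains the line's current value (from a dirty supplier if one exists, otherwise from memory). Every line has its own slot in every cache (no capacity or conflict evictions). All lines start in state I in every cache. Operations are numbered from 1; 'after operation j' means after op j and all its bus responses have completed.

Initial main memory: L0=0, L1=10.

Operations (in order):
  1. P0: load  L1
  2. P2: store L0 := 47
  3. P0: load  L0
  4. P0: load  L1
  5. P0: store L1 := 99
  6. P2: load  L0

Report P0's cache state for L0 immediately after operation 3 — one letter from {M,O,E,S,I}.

state = S

step 1: P0: load  L1  ⟶  EII  (L1)  txn=BusRd  M[L1]=10
step 2: P2: store L0 := 47  ⟶  IIM  (L0)  txn=BusRdX  M[L0]=0
step 3: P0: load  L0  ⟶  SIO  (L0)  txn=BusRd  M[L0]=0
step 4: P0: load  L1  ⟶  EII  (L1)  txn=∅  M[L1]=10
step 5: P0: store L1 := 99  ⟶  MII  (L1)  txn=∅  M[L1]=10
step 6: P2: load  L0  ⟶  SIO  (L0)  txn=∅  M[L0]=0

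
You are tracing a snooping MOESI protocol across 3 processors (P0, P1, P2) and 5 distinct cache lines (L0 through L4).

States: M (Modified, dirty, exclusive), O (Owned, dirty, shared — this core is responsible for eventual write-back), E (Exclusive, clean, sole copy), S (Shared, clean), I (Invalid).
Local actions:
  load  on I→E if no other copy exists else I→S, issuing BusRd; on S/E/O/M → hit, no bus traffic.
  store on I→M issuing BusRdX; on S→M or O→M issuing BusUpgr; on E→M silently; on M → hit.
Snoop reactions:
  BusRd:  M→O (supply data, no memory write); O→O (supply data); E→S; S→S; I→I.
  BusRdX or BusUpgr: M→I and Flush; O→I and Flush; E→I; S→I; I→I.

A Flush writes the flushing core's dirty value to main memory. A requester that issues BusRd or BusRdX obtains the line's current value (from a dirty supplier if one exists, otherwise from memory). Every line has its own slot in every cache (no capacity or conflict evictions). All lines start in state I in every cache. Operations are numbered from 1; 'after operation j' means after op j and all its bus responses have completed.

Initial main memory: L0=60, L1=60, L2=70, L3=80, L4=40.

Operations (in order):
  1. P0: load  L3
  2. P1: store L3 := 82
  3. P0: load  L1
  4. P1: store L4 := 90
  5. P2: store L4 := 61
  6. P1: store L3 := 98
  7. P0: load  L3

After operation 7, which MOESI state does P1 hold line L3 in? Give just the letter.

state = O

1. P0: load  L3  bus=[BusRd]  L3: P0=E P1=I P2=I  mem[L3]=80
2. P1: store L3 := 82  bus=[BusRdX]  L3: P0=I P1=M P2=I  mem[L3]=80
3. P0: load  L1  bus=[BusRd]  L1: P0=E P1=I P2=I  mem[L1]=60
4. P1: store L4 := 90  bus=[BusRdX]  L4: P0=I P1=M P2=I  mem[L4]=40
5. P2: store L4 := 61  bus=[BusRdX,Flush]  L4: P0=I P1=I P2=M  mem[L4]=90
6. P1: store L3 := 98  bus=[-]  L3: P0=I P1=M P2=I  mem[L3]=80
7. P0: load  L3  bus=[BusRd]  L3: P0=S P1=O P2=I  mem[L3]=80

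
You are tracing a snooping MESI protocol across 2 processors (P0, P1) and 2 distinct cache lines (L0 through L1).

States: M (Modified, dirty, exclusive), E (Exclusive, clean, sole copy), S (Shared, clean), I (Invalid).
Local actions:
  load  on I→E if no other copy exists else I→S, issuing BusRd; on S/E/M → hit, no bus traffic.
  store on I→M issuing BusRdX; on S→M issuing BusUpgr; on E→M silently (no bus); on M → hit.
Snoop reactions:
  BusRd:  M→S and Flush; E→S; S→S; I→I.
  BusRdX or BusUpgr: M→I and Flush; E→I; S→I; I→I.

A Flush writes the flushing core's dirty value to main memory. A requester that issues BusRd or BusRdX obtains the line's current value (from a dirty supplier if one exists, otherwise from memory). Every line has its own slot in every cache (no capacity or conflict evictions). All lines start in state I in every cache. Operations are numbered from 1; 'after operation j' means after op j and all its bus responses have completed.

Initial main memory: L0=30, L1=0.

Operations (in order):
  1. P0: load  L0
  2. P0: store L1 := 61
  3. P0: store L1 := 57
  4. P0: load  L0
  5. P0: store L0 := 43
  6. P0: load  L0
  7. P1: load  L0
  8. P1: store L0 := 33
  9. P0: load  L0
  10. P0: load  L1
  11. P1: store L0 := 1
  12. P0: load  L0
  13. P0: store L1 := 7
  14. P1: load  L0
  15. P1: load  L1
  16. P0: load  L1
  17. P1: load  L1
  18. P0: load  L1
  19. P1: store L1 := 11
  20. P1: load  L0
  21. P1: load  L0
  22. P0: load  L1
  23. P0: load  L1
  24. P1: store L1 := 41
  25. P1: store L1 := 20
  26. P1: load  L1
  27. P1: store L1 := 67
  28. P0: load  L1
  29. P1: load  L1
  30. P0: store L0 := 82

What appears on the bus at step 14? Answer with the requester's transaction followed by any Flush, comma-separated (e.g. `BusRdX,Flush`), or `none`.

bus = none

step 1: P0: load  L0  ⟶  EI  (L0)  txn=BusRd  M[L0]=30
step 2: P0: store L1 := 61  ⟶  MI  (L1)  txn=BusRdX  M[L1]=0
step 3: P0: store L1 := 57  ⟶  MI  (L1)  txn=∅  M[L1]=0
step 4: P0: load  L0  ⟶  EI  (L0)  txn=∅  M[L0]=30
step 5: P0: store L0 := 43  ⟶  MI  (L0)  txn=∅  M[L0]=30
step 6: P0: load  L0  ⟶  MI  (L0)  txn=∅  M[L0]=30
step 7: P1: load  L0  ⟶  SS  (L0)  txn=BusRd+Flush  M[L0]=43
step 8: P1: store L0 := 33  ⟶  IM  (L0)  txn=BusUpgr  M[L0]=43
step 9: P0: load  L0  ⟶  SS  (L0)  txn=BusRd+Flush  M[L0]=33
step 10: P0: load  L1  ⟶  MI  (L1)  txn=∅  M[L1]=0
step 11: P1: store L0 := 1  ⟶  IM  (L0)  txn=BusUpgr  M[L0]=33
step 12: P0: load  L0  ⟶  SS  (L0)  txn=BusRd+Flush  M[L0]=1
step 13: P0: store L1 := 7  ⟶  MI  (L1)  txn=∅  M[L1]=0
step 14: P1: load  L0  ⟶  SS  (L0)  txn=∅  M[L0]=1
step 15: P1: load  L1  ⟶  SS  (L1)  txn=BusRd+Flush  M[L1]=7
step 16: P0: load  L1  ⟶  SS  (L1)  txn=∅  M[L1]=7
step 17: P1: load  L1  ⟶  SS  (L1)  txn=∅  M[L1]=7
step 18: P0: load  L1  ⟶  SS  (L1)  txn=∅  M[L1]=7
step 19: P1: store L1 := 11  ⟶  IM  (L1)  txn=BusUpgr  M[L1]=7
step 20: P1: load  L0  ⟶  SS  (L0)  txn=∅  M[L0]=1
step 21: P1: load  L0  ⟶  SS  (L0)  txn=∅  M[L0]=1
step 22: P0: load  L1  ⟶  SS  (L1)  txn=BusRd+Flush  M[L1]=11
step 23: P0: load  L1  ⟶  SS  (L1)  txn=∅  M[L1]=11
step 24: P1: store L1 := 41  ⟶  IM  (L1)  txn=BusUpgr  M[L1]=11
step 25: P1: store L1 := 20  ⟶  IM  (L1)  txn=∅  M[L1]=11
step 26: P1: load  L1  ⟶  IM  (L1)  txn=∅  M[L1]=11
step 27: P1: store L1 := 67  ⟶  IM  (L1)  txn=∅  M[L1]=11
step 28: P0: load  L1  ⟶  SS  (L1)  txn=BusRd+Flush  M[L1]=67
step 29: P1: load  L1  ⟶  SS  (L1)  txn=∅  M[L1]=67
step 30: P0: store L0 := 82  ⟶  MI  (L0)  txn=BusUpgr  M[L0]=1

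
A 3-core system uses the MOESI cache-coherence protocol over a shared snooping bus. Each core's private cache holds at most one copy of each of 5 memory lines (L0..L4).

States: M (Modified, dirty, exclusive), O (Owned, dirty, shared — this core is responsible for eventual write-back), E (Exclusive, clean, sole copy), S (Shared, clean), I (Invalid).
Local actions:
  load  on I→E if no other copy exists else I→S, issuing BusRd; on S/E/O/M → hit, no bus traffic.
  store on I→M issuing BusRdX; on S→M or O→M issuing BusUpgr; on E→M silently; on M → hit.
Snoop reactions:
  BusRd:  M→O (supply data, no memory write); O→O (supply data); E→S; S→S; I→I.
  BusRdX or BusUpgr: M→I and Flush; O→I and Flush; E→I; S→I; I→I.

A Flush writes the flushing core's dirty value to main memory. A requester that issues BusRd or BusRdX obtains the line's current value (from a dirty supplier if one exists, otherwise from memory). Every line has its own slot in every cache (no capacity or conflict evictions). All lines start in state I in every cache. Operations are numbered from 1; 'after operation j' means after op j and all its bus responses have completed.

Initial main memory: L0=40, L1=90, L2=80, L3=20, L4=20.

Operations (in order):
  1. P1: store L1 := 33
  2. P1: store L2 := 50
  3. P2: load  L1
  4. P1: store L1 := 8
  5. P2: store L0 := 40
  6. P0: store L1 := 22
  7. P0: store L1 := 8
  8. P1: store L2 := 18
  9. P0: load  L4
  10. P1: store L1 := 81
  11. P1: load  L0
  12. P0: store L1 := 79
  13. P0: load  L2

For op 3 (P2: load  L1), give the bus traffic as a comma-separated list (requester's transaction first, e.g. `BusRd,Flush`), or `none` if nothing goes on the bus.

bus = BusRd

  op1 P1: store L1 := 33 → I/M/I on L1; bus BusRdX; mem=90
  op2 P1: store L2 := 50 → I/M/I on L2; bus BusRdX; mem=80
  op3 P2: load  L1 → I/O/S on L1; bus BusRd; mem=90
  op4 P1: store L1 := 8 → I/M/I on L1; bus BusUpgr; mem=90
  op5 P2: store L0 := 40 → I/I/M on L0; bus BusRdX; mem=40
  op6 P0: store L1 := 22 → M/I/I on L1; bus BusRdX Flush; mem=8
  op7 P0: store L1 := 8 → M/I/I on L1; bus (none); mem=8
  op8 P1: store L2 := 18 → I/M/I on L2; bus (none); mem=80
  op9 P0: load  L4 → E/I/I on L4; bus BusRd; mem=20
  op10 P1: store L1 := 81 → I/M/I on L1; bus BusRdX Flush; mem=8
  op11 P1: load  L0 → I/S/O on L0; bus BusRd; mem=40
  op12 P0: store L1 := 79 → M/I/I on L1; bus BusRdX Flush; mem=81
  op13 P0: load  L2 → S/O/I on L2; bus BusRd; mem=80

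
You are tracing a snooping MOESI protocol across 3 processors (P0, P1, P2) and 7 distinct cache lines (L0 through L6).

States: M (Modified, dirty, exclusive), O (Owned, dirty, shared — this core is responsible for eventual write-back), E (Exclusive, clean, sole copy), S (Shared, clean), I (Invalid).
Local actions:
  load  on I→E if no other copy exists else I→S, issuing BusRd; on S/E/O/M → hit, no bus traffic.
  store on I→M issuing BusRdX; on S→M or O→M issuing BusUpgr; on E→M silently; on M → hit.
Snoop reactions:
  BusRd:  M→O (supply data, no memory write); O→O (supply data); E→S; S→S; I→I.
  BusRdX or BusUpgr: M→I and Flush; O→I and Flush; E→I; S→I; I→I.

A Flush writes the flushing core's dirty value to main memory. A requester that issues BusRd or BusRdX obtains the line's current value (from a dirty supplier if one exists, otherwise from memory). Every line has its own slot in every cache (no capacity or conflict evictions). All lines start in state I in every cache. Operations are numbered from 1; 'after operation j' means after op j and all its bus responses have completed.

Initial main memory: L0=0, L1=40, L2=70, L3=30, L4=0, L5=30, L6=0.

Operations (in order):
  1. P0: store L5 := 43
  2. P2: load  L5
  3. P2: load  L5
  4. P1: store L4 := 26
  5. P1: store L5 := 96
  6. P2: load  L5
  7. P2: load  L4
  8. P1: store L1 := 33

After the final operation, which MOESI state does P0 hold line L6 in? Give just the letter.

state = I

[1] P0: store L5 := 43 | P0:M(43), P1:I, P2:I | bus: BusRdX
[2] P2: load  L5 | P0:O(43), P1:I, P2:S(43) | bus: BusRd
[3] P2: load  L5 | P0:O(43), P1:I, P2:S(43) | bus: none
[4] P1: store L4 := 26 | P0:I, P1:M(26), P2:I | bus: BusRdX
[5] P1: store L5 := 96 | P0:I, P1:M(96), P2:I | bus: BusRdX,Flush
[6] P2: load  L5 | P0:I, P1:O(96), P2:S(96) | bus: BusRd
[7] P2: load  L4 | P0:I, P1:O(26), P2:S(26) | bus: BusRd
[8] P1: store L1 := 33 | P0:I, P1:M(33), P2:I | bus: BusRdX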